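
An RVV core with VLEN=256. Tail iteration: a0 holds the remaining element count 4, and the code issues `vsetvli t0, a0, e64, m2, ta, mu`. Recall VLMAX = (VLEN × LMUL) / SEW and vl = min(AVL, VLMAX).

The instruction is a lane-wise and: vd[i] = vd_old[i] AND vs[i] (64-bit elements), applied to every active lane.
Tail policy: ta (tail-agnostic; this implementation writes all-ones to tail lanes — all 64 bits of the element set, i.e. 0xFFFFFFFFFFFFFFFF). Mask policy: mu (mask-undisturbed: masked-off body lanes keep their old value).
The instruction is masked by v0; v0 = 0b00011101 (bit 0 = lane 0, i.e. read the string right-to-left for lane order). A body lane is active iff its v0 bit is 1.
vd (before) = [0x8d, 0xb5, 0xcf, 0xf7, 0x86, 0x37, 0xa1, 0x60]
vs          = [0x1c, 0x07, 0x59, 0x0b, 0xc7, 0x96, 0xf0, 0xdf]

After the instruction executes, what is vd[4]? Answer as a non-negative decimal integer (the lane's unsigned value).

VLMAX = (256 × 2) / 64 = 8 lanes
vl = min(AVL, VLMAX) = min(4, 8) = 4
lane  0: and(0x8d,0x1c) ⇒ 0x0c
lane  1: mask-off/keep ⇒ 0xb5
lane  2: and(0xcf,0x59) ⇒ 0x49
lane  3: and(0xf7,0x0b) ⇒ 0x03
lane  4: tail/ones ⇒ 0xffffffffffffffff
lane  5: tail/ones ⇒ 0xffffffffffffffff
lane  6: tail/ones ⇒ 0xffffffffffffffff
lane  7: tail/ones ⇒ 0xffffffffffffffff

vd[4] = 18446744073709551615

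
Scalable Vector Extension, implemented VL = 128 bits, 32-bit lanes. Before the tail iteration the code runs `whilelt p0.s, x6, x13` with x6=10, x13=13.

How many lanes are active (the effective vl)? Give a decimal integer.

128-bit reg / 32-bit elem → 4 lanes
active while 10+j < 13, i.e. j ∈ [0,3) capped at 4 ⇒ 3

vl = 3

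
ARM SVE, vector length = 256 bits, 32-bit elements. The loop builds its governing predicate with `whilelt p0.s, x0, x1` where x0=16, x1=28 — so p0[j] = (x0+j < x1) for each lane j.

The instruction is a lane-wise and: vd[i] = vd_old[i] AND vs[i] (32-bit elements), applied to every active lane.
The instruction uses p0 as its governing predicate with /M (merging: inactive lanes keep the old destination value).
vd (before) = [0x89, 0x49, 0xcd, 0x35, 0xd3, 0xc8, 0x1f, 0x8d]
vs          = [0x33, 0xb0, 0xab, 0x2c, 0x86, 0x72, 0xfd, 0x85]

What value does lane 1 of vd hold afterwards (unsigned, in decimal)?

lane count: 256 div 32 = 8
p0[j] = (16+j < 28); true for j=0..7 → 8 lanes set
[0] and(0x89,0x33) = 0x01
[1] and(0x49,0xb0) = 0x00
[2] and(0xcd,0xab) = 0x89
[3] and(0x35,0x2c) = 0x24
[4] and(0xd3,0x86) = 0x82
[5] and(0xc8,0x72) = 0x40
[6] and(0x1f,0xfd) = 0x1d
[7] and(0x8d,0x85) = 0x85

vd[1] = 0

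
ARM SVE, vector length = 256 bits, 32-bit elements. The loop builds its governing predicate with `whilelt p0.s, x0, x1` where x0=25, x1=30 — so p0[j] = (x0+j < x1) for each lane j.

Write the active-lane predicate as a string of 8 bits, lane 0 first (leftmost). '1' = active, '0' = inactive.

predicate = 11111000

lane count: 256 div 32 = 8
whilelt: lane j active iff 25+j < 30 → j < 5 → 5 active
bits (lane 0 leftmost): 11111000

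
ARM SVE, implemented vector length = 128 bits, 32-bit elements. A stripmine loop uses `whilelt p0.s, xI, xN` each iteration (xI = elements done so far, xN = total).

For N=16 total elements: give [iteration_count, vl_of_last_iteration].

[iterations, last_vl] = [4, 4]

128-bit reg / 32-bit elem → 4 lanes
16 elements at 4/iter → 4 passes, remainder 4 on the last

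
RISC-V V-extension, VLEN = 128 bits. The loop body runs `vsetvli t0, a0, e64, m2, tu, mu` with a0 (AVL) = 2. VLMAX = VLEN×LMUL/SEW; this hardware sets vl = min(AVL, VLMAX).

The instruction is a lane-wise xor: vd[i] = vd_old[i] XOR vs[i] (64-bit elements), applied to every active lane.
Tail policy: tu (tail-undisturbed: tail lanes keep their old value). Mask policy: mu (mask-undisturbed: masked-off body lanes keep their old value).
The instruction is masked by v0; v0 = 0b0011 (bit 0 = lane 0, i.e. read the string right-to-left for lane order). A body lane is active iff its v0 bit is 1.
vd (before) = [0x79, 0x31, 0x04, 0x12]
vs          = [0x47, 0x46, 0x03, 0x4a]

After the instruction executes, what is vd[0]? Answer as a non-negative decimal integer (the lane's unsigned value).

vd[0] = 62

VLMAX = (128 × 2) / 64 = 4 lanes
vl ← min(2, 4) = 2
vd[0] xor(0x79,0x47) -> 0x3e
vd[1] xor(0x31,0x46) -> 0x77
vd[2] tail/keep -> 0x04
vd[3] tail/keep -> 0x12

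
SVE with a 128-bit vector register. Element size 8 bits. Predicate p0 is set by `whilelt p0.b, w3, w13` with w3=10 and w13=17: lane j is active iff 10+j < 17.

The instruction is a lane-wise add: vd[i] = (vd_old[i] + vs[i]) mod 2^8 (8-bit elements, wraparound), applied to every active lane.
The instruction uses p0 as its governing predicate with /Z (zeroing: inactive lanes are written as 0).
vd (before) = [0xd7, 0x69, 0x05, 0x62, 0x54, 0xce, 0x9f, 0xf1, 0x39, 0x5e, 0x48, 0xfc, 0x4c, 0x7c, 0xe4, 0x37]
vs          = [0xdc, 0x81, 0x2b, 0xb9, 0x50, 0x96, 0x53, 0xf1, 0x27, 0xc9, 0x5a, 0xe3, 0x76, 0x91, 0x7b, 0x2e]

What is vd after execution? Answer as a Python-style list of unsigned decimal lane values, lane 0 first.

vd = [179, 234, 48, 27, 164, 100, 242, 0, 0, 0, 0, 0, 0, 0, 0, 0]

register lanes = 128/8 = 16
whilelt: lane j active iff 10+j < 17 → j < 7 → 7 active
[0] add(0xd7,0xdc) = 0xb3
[1] add(0x69,0x81) = 0xea
[2] add(0x05,0x2b) = 0x30
[3] add(0x62,0xb9) = 0x1b
[4] add(0x54,0x50) = 0xa4
[5] add(0xce,0x96) = 0x64
[6] add(0x9f,0x53) = 0xf2
[7] tail/zero = 0x00
[8] tail/zero = 0x00
[9] tail/zero = 0x00
[10] tail/zero = 0x00
[11] tail/zero = 0x00
[12] tail/zero = 0x00
[13] tail/zero = 0x00
[14] tail/zero = 0x00
[15] tail/zero = 0x00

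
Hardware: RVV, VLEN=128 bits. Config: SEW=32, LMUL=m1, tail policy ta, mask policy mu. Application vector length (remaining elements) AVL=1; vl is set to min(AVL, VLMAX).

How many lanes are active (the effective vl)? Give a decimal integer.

VLMAX = VLEN×LMUL/SEW = 128×1/32 = 4
vl = min(AVL, VLMAX) = min(1, 4) = 1

vl = 1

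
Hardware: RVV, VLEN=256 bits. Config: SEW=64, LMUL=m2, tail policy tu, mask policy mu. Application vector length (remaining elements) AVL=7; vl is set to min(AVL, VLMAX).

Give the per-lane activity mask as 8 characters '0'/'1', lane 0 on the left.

VLMAX = (256 × 2) / 64 = 8 lanes
vl ← min(7, 8) = 7
bits (lane 0 leftmost): 11111110

predicate = 11111110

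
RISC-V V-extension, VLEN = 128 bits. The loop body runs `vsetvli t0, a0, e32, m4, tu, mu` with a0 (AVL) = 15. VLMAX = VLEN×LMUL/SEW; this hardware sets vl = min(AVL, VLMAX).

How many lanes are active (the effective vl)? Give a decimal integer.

vl = 15

VLMAX = (128 × 4) / 32 = 16 lanes
AVL=15 ≤ VLMAX=16, so vl = 15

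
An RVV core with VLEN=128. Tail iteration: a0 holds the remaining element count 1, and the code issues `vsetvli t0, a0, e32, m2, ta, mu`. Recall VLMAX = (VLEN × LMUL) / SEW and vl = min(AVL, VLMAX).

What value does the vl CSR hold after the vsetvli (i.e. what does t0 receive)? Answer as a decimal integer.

vl = 1

VLMAX = (128 × 2) / 32 = 8 lanes
vl = min(AVL, VLMAX) = min(1, 8) = 1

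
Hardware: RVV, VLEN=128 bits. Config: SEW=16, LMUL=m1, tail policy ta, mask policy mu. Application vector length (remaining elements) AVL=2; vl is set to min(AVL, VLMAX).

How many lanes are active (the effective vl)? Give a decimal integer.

vl = 2

VLMAX = VLEN×LMUL/SEW = 128×1/16 = 8
vl ← min(2, 8) = 2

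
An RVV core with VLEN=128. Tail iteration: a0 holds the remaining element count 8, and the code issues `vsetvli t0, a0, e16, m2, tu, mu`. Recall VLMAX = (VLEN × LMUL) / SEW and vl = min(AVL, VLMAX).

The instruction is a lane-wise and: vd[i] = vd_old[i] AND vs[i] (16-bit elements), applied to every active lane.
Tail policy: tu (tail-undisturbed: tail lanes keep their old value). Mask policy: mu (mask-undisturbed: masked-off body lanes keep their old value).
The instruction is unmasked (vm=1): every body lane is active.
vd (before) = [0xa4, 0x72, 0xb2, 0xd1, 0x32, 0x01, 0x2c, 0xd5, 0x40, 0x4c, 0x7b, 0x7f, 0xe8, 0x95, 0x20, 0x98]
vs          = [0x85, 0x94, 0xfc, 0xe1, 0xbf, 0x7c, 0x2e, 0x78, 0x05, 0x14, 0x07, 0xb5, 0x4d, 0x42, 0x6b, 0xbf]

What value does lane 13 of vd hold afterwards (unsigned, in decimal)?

vd[13] = 149

VLMAX = (128 × 2) / 16 = 16 lanes
vl = min(AVL, VLMAX) = min(8, 16) = 8
  i=0: and(0xa4,0x85) → 132
  i=1: and(0x72,0x94) → 16
  i=2: and(0xb2,0xfc) → 176
  i=3: and(0xd1,0xe1) → 193
  i=4: and(0x32,0xbf) → 50
  i=5: and(0x01,0x7c) → 0
  i=6: and(0x2c,0x2e) → 44
  i=7: and(0xd5,0x78) → 80
  i=8: tail/keep → 64
  i=9: tail/keep → 76
  i=10: tail/keep → 123
  i=11: tail/keep → 127
  i=12: tail/keep → 232
  i=13: tail/keep → 149
  i=14: tail/keep → 32
  i=15: tail/keep → 152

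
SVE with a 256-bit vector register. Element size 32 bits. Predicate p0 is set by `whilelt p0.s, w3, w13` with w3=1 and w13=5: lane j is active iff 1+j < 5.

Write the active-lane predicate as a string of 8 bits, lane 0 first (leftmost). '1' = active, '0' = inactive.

predicate = 11110000

lane count: 256 div 32 = 8
active while 1+j < 5, i.e. j ∈ [0,4) capped at 8 ⇒ 4
bits (lane 0 leftmost): 11110000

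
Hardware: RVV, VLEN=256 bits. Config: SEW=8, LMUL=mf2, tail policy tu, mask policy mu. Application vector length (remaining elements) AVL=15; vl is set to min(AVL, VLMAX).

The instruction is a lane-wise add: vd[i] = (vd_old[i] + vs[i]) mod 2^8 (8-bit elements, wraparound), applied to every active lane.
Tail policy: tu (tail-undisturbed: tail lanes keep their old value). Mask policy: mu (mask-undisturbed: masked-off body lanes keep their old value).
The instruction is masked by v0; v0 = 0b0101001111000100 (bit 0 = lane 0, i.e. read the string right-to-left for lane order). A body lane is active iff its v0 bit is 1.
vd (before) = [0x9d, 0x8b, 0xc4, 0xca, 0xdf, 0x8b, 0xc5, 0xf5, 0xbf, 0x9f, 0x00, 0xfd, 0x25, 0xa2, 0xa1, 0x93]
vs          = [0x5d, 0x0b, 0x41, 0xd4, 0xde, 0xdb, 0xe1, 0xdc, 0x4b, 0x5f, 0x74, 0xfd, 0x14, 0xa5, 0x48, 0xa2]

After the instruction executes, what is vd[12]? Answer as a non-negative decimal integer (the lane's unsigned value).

vd[12] = 57

VLMAX = (256 × 1/2) / 8 = 16 lanes
vl ← min(15, 16) = 15
[0] mask-off/keep = 0x9d
[1] mask-off/keep = 0x8b
[2] add(0xc4,0x41) = 0x05
[3] mask-off/keep = 0xca
[4] mask-off/keep = 0xdf
[5] mask-off/keep = 0x8b
[6] add(0xc5,0xe1) = 0xa6
[7] add(0xf5,0xdc) = 0xd1
[8] add(0xbf,0x4b) = 0x0a
[9] add(0x9f,0x5f) = 0xfe
[10] mask-off/keep = 0x00
[11] mask-off/keep = 0xfd
[12] add(0x25,0x14) = 0x39
[13] mask-off/keep = 0xa2
[14] add(0xa1,0x48) = 0xe9
[15] tail/keep = 0x93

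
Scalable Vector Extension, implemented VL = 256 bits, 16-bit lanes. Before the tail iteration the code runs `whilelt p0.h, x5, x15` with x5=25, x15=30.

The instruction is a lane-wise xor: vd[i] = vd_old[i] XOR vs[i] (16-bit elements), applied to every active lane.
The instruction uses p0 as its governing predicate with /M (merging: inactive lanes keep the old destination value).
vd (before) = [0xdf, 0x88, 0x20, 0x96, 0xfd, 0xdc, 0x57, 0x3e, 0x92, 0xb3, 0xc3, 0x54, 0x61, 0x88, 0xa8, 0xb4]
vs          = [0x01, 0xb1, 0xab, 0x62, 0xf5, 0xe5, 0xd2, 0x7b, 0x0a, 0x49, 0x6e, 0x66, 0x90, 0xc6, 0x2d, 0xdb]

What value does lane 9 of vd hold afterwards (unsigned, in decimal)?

vd[9] = 179

256-bit reg / 16-bit elem → 16 lanes
whilelt: lane j active iff 25+j < 30 → j < 5 → 5 active
lane  0: xor(0xdf,0x01) ⇒ 0xde
lane  1: xor(0x88,0xb1) ⇒ 0x39
lane  2: xor(0x20,0xab) ⇒ 0x8b
lane  3: xor(0x96,0x62) ⇒ 0xf4
lane  4: xor(0xfd,0xf5) ⇒ 0x08
lane  5: tail/keep ⇒ 0xdc
lane  6: tail/keep ⇒ 0x57
lane  7: tail/keep ⇒ 0x3e
lane  8: tail/keep ⇒ 0x92
lane  9: tail/keep ⇒ 0xb3
lane 10: tail/keep ⇒ 0xc3
lane 11: tail/keep ⇒ 0x54
lane 12: tail/keep ⇒ 0x61
lane 13: tail/keep ⇒ 0x88
lane 14: tail/keep ⇒ 0xa8
lane 15: tail/keep ⇒ 0xb4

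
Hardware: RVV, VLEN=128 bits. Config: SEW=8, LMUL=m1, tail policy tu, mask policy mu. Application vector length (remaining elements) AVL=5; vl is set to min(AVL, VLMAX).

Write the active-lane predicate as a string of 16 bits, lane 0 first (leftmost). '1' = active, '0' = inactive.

predicate = 1111100000000000

lanes per group: 128·1/8 = 16
AVL=5 ≤ VLMAX=16, so vl = 5
bits (lane 0 leftmost): 1111100000000000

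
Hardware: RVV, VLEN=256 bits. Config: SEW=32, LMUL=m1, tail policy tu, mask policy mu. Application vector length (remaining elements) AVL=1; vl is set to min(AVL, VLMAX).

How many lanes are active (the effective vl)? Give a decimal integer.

vl = 1

VLMAX = VLEN×LMUL/SEW = 256×1/32 = 8
AVL=1 ≤ VLMAX=8, so vl = 1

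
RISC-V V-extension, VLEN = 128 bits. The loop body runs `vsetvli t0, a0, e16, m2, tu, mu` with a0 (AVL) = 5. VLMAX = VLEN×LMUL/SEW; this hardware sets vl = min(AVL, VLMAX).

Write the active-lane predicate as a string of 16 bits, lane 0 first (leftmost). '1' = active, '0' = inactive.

VLMAX = VLEN×LMUL/SEW = 128×2/16 = 16
AVL=5 ≤ VLMAX=16, so vl = 5
bits (lane 0 leftmost): 1111100000000000

predicate = 1111100000000000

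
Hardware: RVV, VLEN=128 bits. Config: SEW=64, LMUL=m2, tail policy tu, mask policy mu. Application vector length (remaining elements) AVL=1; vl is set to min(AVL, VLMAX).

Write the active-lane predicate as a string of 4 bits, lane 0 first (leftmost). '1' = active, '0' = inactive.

predicate = 1000

VLMAX = VLEN×LMUL/SEW = 128×2/64 = 4
vl ← min(1, 4) = 1
bits (lane 0 leftmost): 1000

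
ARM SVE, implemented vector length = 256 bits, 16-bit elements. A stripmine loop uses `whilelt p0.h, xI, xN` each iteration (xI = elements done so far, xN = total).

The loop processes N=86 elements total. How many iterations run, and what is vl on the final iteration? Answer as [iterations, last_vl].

register lanes = 256/16 = 16
iterations = ceil(86/16) = 6; final-pass vl = 6

[iterations, last_vl] = [6, 6]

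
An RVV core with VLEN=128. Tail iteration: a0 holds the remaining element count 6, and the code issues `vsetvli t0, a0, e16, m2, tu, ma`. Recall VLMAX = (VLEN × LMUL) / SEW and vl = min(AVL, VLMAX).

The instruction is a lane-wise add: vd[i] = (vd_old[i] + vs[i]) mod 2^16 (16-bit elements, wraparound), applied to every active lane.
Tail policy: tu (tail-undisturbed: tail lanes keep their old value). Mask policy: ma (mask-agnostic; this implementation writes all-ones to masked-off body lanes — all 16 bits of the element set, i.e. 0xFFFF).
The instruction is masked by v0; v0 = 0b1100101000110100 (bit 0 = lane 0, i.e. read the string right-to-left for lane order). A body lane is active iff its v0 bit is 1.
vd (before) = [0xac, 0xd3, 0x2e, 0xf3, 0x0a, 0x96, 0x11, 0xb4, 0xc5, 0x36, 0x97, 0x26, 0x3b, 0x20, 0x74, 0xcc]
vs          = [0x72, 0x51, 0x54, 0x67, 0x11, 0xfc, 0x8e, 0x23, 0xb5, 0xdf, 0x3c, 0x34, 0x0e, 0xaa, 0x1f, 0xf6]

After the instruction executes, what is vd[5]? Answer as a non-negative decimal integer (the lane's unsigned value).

vd[5] = 402

VLMAX = VLEN×LMUL/SEW = 128×2/16 = 16
vl = min(AVL, VLMAX) = min(6, 16) = 6
  i=0: mask-off/ones → 65535
  i=1: mask-off/ones → 65535
  i=2: add(0x2e,0x54) → 130
  i=3: mask-off/ones → 65535
  i=4: add(0x0a,0x11) → 27
  i=5: add(0x96,0xfc) → 402
  i=6: tail/keep → 17
  i=7: tail/keep → 180
  i=8: tail/keep → 197
  i=9: tail/keep → 54
  i=10: tail/keep → 151
  i=11: tail/keep → 38
  i=12: tail/keep → 59
  i=13: tail/keep → 32
  i=14: tail/keep → 116
  i=15: tail/keep → 204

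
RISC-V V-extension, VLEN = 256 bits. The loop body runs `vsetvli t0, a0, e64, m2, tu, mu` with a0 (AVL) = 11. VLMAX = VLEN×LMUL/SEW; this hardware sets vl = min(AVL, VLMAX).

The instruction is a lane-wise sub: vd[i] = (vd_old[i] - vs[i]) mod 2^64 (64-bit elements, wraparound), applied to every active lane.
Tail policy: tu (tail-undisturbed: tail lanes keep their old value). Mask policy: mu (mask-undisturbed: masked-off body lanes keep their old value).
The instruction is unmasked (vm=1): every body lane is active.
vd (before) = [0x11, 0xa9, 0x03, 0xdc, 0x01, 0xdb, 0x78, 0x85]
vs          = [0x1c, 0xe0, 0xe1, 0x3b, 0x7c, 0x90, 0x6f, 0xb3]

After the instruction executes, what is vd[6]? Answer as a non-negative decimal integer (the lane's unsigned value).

lanes per group: 256·2/64 = 8
vl = min(AVL, VLMAX) = min(11, 8) = 8
vd[0] sub(0x11,0x1c) -> 0xfffffffffffffff5
vd[1] sub(0xa9,0xe0) -> 0xffffffffffffffc9
vd[2] sub(0x03,0xe1) -> 0xffffffffffffff22
vd[3] sub(0xdc,0x3b) -> 0xa1
vd[4] sub(0x01,0x7c) -> 0xffffffffffffff85
vd[5] sub(0xdb,0x90) -> 0x4b
vd[6] sub(0x78,0x6f) -> 0x09
vd[7] sub(0x85,0xb3) -> 0xffffffffffffffd2

vd[6] = 9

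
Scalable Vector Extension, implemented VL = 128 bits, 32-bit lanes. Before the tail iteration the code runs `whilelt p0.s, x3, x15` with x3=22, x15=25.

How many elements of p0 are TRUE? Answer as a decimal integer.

vl = 3

128-bit reg / 32-bit elem → 4 lanes
active while 22+j < 25, i.e. j ∈ [0,3) capped at 4 ⇒ 3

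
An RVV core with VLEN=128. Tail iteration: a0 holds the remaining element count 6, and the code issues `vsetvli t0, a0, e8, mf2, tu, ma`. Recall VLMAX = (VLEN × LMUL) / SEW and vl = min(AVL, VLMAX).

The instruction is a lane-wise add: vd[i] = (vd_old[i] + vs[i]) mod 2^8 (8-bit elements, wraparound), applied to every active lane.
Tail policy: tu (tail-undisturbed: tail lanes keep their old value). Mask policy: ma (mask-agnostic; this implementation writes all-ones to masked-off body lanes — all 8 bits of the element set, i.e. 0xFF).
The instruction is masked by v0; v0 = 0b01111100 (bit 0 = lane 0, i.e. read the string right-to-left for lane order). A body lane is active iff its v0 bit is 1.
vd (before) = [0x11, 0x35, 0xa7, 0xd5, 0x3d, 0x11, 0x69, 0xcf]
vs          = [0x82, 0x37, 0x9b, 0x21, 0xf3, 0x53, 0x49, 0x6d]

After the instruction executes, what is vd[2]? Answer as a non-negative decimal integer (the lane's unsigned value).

VLMAX = (128 × 1/2) / 8 = 8 lanes
vl ← min(6, 8) = 6
vd[0] mask-off/ones -> 0xff
vd[1] mask-off/ones -> 0xff
vd[2] add(0xa7,0x9b) -> 0x42
vd[3] add(0xd5,0x21) -> 0xf6
vd[4] add(0x3d,0xf3) -> 0x30
vd[5] add(0x11,0x53) -> 0x64
vd[6] tail/keep -> 0x69
vd[7] tail/keep -> 0xcf

vd[2] = 66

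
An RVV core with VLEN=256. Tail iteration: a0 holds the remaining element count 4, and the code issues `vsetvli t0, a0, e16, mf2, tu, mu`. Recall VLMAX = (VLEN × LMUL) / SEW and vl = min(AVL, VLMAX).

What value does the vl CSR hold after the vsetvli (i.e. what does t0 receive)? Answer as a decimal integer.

vl = 4

VLMAX = (256 × 1/2) / 16 = 8 lanes
vl ← min(4, 8) = 4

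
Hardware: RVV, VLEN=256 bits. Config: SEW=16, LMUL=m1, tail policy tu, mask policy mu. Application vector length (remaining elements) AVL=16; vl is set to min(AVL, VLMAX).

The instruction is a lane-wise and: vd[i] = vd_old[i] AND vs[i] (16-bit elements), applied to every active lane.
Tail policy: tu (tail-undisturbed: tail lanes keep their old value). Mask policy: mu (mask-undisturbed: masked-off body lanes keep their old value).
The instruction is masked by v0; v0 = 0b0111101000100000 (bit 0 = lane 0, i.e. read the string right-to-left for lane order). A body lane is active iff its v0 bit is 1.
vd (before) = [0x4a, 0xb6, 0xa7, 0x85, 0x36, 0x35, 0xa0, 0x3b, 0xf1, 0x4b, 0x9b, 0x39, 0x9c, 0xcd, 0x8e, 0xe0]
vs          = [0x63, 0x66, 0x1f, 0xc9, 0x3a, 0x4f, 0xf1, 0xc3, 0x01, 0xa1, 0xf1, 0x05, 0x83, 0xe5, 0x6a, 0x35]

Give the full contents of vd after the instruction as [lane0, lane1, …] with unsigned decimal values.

VLMAX = (256 × 1) / 16 = 16 lanes
vl ← min(16, 16) = 16
[0] mask-off/keep = 0x4a
[1] mask-off/keep = 0xb6
[2] mask-off/keep = 0xa7
[3] mask-off/keep = 0x85
[4] mask-off/keep = 0x36
[5] and(0x35,0x4f) = 0x05
[6] mask-off/keep = 0xa0
[7] mask-off/keep = 0x3b
[8] mask-off/keep = 0xf1
[9] and(0x4b,0xa1) = 0x01
[10] mask-off/keep = 0x9b
[11] and(0x39,0x05) = 0x01
[12] and(0x9c,0x83) = 0x80
[13] and(0xcd,0xe5) = 0xc5
[14] and(0x8e,0x6a) = 0x0a
[15] mask-off/keep = 0xe0

vd = [74, 182, 167, 133, 54, 5, 160, 59, 241, 1, 155, 1, 128, 197, 10, 224]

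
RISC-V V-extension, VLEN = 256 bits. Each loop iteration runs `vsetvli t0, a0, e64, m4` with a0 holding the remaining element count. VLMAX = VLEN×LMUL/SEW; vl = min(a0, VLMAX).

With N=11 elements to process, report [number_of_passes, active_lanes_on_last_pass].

VLMAX = VLEN×LMUL/SEW = 256×4/64 = 16
N=11: ⌈11/16⌉ = 1 iters; last vl = 11 − 0×16 = 11

[iterations, last_vl] = [1, 11]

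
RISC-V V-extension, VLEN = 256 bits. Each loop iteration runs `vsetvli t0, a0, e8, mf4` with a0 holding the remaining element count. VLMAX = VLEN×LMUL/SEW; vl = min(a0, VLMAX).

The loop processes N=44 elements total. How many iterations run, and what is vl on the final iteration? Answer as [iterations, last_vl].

[iterations, last_vl] = [6, 4]

lanes per group: 256·1/4/8 = 8
iterations = ceil(44/8) = 6; final-pass vl = 4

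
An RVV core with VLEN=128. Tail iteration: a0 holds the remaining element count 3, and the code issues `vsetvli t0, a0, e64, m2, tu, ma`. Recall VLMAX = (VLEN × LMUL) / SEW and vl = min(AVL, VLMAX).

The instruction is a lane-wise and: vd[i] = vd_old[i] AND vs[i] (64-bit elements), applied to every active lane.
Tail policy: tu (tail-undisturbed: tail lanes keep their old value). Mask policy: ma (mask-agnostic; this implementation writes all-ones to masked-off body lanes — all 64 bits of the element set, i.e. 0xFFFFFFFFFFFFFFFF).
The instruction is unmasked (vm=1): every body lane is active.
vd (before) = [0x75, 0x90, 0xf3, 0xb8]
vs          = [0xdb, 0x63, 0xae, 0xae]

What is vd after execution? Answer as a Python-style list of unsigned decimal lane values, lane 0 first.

VLMAX = VLEN×LMUL/SEW = 128×2/64 = 4
AVL=3 ≤ VLMAX=4, so vl = 3
lane  0: and(0x75,0xdb) ⇒ 0x51
lane  1: and(0x90,0x63) ⇒ 0x00
lane  2: and(0xf3,0xae) ⇒ 0xa2
lane  3: tail/keep ⇒ 0xb8

vd = [81, 0, 162, 184]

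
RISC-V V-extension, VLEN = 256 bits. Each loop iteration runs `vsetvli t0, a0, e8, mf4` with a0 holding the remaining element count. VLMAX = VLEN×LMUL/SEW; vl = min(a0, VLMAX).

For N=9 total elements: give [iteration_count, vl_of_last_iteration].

VLMAX = VLEN×LMUL/SEW = 256×1/4/8 = 8
iterations = ceil(9/8) = 2; final-pass vl = 1

[iterations, last_vl] = [2, 1]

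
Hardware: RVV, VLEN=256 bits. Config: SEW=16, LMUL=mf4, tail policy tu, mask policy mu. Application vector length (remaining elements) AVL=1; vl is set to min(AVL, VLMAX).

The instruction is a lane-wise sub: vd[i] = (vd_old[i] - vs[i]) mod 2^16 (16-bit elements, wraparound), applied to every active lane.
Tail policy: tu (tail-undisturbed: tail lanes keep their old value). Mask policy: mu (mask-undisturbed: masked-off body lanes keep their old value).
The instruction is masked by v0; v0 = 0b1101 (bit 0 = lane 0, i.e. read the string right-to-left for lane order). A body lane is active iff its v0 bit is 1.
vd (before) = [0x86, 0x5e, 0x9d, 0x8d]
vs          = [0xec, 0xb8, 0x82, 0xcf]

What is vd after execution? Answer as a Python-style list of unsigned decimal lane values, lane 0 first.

vd = [65434, 94, 157, 141]

lanes per group: 256·1/4/16 = 4
AVL=1 ≤ VLMAX=4, so vl = 1
[0] sub(0x86,0xec) = 0xff9a
[1] tail/keep = 0x5e
[2] tail/keep = 0x9d
[3] tail/keep = 0x8d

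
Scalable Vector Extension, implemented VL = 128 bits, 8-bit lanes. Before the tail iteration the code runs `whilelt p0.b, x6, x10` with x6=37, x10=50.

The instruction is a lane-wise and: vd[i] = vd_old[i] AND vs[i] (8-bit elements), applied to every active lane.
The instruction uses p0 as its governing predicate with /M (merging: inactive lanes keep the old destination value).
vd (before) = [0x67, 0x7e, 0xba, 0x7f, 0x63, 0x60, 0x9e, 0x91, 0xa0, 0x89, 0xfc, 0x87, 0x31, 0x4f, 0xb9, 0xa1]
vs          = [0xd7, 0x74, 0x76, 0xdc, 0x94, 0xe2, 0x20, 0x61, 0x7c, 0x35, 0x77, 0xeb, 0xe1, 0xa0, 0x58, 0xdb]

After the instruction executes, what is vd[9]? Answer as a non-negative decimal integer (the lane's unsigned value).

lane count: 128 div 8 = 16
active while 37+j < 50, i.e. j ∈ [0,13) capped at 16 ⇒ 13
  i=0: and(0x67,0xd7) → 71
  i=1: and(0x7e,0x74) → 116
  i=2: and(0xba,0x76) → 50
  i=3: and(0x7f,0xdc) → 92
  i=4: and(0x63,0x94) → 0
  i=5: and(0x60,0xe2) → 96
  i=6: and(0x9e,0x20) → 0
  i=7: and(0x91,0x61) → 1
  i=8: and(0xa0,0x7c) → 32
  i=9: and(0x89,0x35) → 1
  i=10: and(0xfc,0x77) → 116
  i=11: and(0x87,0xeb) → 131
  i=12: and(0x31,0xe1) → 33
  i=13: tail/keep → 79
  i=14: tail/keep → 185
  i=15: tail/keep → 161

vd[9] = 1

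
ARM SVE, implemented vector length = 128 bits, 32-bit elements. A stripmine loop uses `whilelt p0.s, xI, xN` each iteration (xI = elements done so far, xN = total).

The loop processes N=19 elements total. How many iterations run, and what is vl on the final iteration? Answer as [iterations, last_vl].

[iterations, last_vl] = [5, 3]

128-bit reg / 32-bit elem → 4 lanes
19 elements at 4/iter → 5 passes, remainder 3 on the last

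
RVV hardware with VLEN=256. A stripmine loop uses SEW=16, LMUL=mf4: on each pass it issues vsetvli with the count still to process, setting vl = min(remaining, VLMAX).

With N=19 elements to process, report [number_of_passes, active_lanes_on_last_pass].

[iterations, last_vl] = [5, 3]

VLMAX = VLEN×LMUL/SEW = 256×1/4/16 = 4
iterations = ceil(19/4) = 5; final-pass vl = 3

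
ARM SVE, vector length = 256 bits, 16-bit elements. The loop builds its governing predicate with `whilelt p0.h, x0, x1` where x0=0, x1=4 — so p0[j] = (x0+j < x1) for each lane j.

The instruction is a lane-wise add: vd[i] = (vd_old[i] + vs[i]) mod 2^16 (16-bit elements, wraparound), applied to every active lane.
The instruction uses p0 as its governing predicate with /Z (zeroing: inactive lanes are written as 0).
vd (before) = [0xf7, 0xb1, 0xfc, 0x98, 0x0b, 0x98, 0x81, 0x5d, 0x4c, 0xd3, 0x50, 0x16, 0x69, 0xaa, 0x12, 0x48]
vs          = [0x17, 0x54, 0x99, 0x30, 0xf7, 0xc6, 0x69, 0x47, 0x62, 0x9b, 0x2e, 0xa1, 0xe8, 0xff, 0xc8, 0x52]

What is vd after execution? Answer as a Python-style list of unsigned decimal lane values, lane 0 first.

vd = [270, 261, 405, 200, 0, 0, 0, 0, 0, 0, 0, 0, 0, 0, 0, 0]

256-bit reg / 16-bit elem → 16 lanes
active while 0+j < 4, i.e. j ∈ [0,4) capped at 16 ⇒ 4
lane  0: add(0xf7,0x17) ⇒ 0x10e
lane  1: add(0xb1,0x54) ⇒ 0x105
lane  2: add(0xfc,0x99) ⇒ 0x195
lane  3: add(0x98,0x30) ⇒ 0xc8
lane  4: tail/zero ⇒ 0x00
lane  5: tail/zero ⇒ 0x00
lane  6: tail/zero ⇒ 0x00
lane  7: tail/zero ⇒ 0x00
lane  8: tail/zero ⇒ 0x00
lane  9: tail/zero ⇒ 0x00
lane 10: tail/zero ⇒ 0x00
lane 11: tail/zero ⇒ 0x00
lane 12: tail/zero ⇒ 0x00
lane 13: tail/zero ⇒ 0x00
lane 14: tail/zero ⇒ 0x00
lane 15: tail/zero ⇒ 0x00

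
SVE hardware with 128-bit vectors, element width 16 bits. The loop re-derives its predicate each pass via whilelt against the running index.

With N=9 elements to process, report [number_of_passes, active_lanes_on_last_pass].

register lanes = 128/16 = 8
N=9: ⌈9/8⌉ = 2 iters; last vl = 9 − 1×8 = 1

[iterations, last_vl] = [2, 1]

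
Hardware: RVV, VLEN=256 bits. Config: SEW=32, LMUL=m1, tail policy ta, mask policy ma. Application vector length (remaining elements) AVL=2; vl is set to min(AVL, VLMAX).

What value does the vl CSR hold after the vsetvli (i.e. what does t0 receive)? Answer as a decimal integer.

vl = 2

VLMAX = VLEN×LMUL/SEW = 256×1/32 = 8
vl ← min(2, 8) = 2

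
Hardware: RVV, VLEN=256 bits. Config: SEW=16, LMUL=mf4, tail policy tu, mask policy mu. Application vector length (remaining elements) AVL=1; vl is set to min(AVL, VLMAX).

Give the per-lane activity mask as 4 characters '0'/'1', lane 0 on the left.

VLMAX = (256 × 1/4) / 16 = 4 lanes
AVL=1 ≤ VLMAX=4, so vl = 1
bits (lane 0 leftmost): 1000

predicate = 1000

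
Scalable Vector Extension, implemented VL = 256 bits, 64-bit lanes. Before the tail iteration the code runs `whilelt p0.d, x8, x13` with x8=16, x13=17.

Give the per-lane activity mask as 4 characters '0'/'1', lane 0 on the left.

predicate = 1000

lane count: 256 div 64 = 4
p0[j] = (16+j < 17); true for j=0..0 → 1 lanes set
bits (lane 0 leftmost): 1000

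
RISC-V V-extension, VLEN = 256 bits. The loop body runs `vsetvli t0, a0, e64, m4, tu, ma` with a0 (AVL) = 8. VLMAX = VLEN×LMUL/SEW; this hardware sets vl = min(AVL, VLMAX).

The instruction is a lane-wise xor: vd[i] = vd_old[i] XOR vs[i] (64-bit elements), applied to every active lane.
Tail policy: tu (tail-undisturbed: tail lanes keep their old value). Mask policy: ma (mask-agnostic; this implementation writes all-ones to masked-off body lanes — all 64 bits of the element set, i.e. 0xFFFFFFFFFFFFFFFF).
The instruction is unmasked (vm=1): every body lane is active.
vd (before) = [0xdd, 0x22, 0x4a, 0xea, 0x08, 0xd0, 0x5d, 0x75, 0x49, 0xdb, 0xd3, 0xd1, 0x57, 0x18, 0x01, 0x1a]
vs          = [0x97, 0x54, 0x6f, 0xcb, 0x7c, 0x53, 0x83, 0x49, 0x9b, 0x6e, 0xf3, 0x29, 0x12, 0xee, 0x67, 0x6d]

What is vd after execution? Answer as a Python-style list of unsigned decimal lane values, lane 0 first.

VLMAX = (256 × 4) / 64 = 16 lanes
vl ← min(8, 16) = 8
vd[0] xor(0xdd,0x97) -> 0x4a
vd[1] xor(0x22,0x54) -> 0x76
vd[2] xor(0x4a,0x6f) -> 0x25
vd[3] xor(0xea,0xcb) -> 0x21
vd[4] xor(0x08,0x7c) -> 0x74
vd[5] xor(0xd0,0x53) -> 0x83
vd[6] xor(0x5d,0x83) -> 0xde
vd[7] xor(0x75,0x49) -> 0x3c
vd[8] tail/keep -> 0x49
vd[9] tail/keep -> 0xdb
vd[10] tail/keep -> 0xd3
vd[11] tail/keep -> 0xd1
vd[12] tail/keep -> 0x57
vd[13] tail/keep -> 0x18
vd[14] tail/keep -> 0x01
vd[15] tail/keep -> 0x1a

vd = [74, 118, 37, 33, 116, 131, 222, 60, 73, 219, 211, 209, 87, 24, 1, 26]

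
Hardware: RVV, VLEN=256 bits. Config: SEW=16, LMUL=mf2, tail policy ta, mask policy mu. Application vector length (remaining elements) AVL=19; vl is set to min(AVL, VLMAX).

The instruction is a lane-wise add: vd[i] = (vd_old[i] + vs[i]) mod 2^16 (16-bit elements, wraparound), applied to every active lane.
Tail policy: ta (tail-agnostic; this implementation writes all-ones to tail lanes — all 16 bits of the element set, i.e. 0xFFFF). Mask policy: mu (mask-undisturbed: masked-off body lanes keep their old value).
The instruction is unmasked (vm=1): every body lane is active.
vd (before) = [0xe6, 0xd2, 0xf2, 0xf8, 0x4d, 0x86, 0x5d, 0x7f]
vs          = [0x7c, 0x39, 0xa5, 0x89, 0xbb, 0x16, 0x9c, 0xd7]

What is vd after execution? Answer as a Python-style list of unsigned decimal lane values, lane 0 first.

vd = [354, 267, 407, 385, 264, 156, 249, 342]

VLMAX = (256 × 1/2) / 16 = 8 lanes
vl = min(AVL, VLMAX) = min(19, 8) = 8
vd[0] add(0xe6,0x7c) -> 0x162
vd[1] add(0xd2,0x39) -> 0x10b
vd[2] add(0xf2,0xa5) -> 0x197
vd[3] add(0xf8,0x89) -> 0x181
vd[4] add(0x4d,0xbb) -> 0x108
vd[5] add(0x86,0x16) -> 0x9c
vd[6] add(0x5d,0x9c) -> 0xf9
vd[7] add(0x7f,0xd7) -> 0x156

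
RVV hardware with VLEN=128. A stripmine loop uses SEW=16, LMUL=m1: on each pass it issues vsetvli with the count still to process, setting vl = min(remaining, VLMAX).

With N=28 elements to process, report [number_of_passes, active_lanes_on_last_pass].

VLMAX = (128 × 1) / 16 = 8 lanes
iterations = ceil(28/8) = 4; final-pass vl = 4

[iterations, last_vl] = [4, 4]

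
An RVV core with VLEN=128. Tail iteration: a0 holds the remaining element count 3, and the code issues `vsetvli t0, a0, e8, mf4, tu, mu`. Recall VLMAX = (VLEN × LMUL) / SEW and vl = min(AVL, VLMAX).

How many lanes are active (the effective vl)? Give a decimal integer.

vl = 3

VLMAX = VLEN×LMUL/SEW = 128×1/4/8 = 4
AVL=3 ≤ VLMAX=4, so vl = 3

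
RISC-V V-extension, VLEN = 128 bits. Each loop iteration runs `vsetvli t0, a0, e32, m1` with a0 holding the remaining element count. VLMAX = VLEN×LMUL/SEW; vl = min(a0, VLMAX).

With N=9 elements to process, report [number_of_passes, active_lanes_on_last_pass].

VLMAX = VLEN×LMUL/SEW = 128×1/32 = 4
N=9: ⌈9/4⌉ = 3 iters; last vl = 9 − 2×4 = 1

[iterations, last_vl] = [3, 1]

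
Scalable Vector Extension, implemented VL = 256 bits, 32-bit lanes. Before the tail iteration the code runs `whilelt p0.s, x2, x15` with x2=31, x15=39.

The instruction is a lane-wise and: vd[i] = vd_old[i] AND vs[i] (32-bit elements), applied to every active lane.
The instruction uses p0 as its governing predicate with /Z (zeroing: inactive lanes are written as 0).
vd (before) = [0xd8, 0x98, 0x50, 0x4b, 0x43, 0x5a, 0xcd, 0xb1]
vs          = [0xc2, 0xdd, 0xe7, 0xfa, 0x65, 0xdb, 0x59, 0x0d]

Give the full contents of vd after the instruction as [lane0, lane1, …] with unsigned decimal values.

vd = [192, 152, 64, 74, 65, 90, 73, 1]

register lanes = 256/32 = 8
whilelt: lane j active iff 31+j < 39 → j < 8 → 8 active
vd[0] and(0xd8,0xc2) -> 0xc0
vd[1] and(0x98,0xdd) -> 0x98
vd[2] and(0x50,0xe7) -> 0x40
vd[3] and(0x4b,0xfa) -> 0x4a
vd[4] and(0x43,0x65) -> 0x41
vd[5] and(0x5a,0xdb) -> 0x5a
vd[6] and(0xcd,0x59) -> 0x49
vd[7] and(0xb1,0x0d) -> 0x01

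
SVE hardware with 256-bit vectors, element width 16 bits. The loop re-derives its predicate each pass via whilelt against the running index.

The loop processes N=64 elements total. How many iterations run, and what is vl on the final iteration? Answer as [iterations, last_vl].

[iterations, last_vl] = [4, 16]

register lanes = 256/16 = 16
N=64: ⌈64/16⌉ = 4 iters; last vl = 64 − 3×16 = 16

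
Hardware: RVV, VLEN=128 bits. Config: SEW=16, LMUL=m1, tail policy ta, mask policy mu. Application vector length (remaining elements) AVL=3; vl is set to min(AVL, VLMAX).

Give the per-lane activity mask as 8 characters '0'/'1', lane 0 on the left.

predicate = 11100000

VLMAX = (128 × 1) / 16 = 8 lanes
AVL=3 ≤ VLMAX=8, so vl = 3
bits (lane 0 leftmost): 11100000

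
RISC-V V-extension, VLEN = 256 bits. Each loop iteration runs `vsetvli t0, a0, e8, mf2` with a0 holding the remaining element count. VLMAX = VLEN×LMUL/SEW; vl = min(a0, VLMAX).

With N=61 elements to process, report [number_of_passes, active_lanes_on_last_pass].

VLMAX = VLEN×LMUL/SEW = 256×1/2/8 = 16
iterations = ceil(61/16) = 4; final-pass vl = 13

[iterations, last_vl] = [4, 13]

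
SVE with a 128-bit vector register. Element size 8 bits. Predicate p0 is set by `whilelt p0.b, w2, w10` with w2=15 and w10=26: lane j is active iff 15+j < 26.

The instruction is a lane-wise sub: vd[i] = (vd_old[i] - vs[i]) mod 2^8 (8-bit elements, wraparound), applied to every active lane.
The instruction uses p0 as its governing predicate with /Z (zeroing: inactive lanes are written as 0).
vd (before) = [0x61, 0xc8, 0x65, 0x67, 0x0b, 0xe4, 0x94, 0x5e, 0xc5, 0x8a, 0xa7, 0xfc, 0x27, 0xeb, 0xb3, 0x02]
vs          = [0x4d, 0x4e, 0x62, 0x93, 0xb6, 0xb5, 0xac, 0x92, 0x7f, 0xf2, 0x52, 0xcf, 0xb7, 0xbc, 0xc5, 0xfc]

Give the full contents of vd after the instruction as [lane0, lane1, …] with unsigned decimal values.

vd = [20, 122, 3, 212, 85, 47, 232, 204, 70, 152, 85, 0, 0, 0, 0, 0]

lane count: 128 div 8 = 16
active while 15+j < 26, i.e. j ∈ [0,11) capped at 16 ⇒ 11
lane  0: sub(0x61,0x4d) ⇒ 0x14
lane  1: sub(0xc8,0x4e) ⇒ 0x7a
lane  2: sub(0x65,0x62) ⇒ 0x03
lane  3: sub(0x67,0x93) ⇒ 0xd4
lane  4: sub(0x0b,0xb6) ⇒ 0x55
lane  5: sub(0xe4,0xb5) ⇒ 0x2f
lane  6: sub(0x94,0xac) ⇒ 0xe8
lane  7: sub(0x5e,0x92) ⇒ 0xcc
lane  8: sub(0xc5,0x7f) ⇒ 0x46
lane  9: sub(0x8a,0xf2) ⇒ 0x98
lane 10: sub(0xa7,0x52) ⇒ 0x55
lane 11: tail/zero ⇒ 0x00
lane 12: tail/zero ⇒ 0x00
lane 13: tail/zero ⇒ 0x00
lane 14: tail/zero ⇒ 0x00
lane 15: tail/zero ⇒ 0x00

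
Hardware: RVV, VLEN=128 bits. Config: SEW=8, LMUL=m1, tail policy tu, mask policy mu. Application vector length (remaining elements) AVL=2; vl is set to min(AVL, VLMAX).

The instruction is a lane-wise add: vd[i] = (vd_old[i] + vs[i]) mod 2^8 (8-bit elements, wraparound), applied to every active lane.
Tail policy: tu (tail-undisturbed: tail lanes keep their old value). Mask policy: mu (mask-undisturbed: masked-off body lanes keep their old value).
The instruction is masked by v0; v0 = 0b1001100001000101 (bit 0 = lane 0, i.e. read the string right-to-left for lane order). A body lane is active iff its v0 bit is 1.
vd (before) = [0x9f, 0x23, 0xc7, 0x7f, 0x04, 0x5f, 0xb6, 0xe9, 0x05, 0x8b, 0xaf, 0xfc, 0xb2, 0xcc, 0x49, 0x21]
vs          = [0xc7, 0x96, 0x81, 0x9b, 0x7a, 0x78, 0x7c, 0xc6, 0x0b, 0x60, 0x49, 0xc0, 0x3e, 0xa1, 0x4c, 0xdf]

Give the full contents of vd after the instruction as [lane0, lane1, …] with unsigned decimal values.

VLMAX = (128 × 1) / 8 = 16 lanes
vl = min(AVL, VLMAX) = min(2, 16) = 2
[0] add(0x9f,0xc7) = 0x66
[1] mask-off/keep = 0x23
[2] tail/keep = 0xc7
[3] tail/keep = 0x7f
[4] tail/keep = 0x04
[5] tail/keep = 0x5f
[6] tail/keep = 0xb6
[7] tail/keep = 0xe9
[8] tail/keep = 0x05
[9] tail/keep = 0x8b
[10] tail/keep = 0xaf
[11] tail/keep = 0xfc
[12] tail/keep = 0xb2
[13] tail/keep = 0xcc
[14] tail/keep = 0x49
[15] tail/keep = 0x21

vd = [102, 35, 199, 127, 4, 95, 182, 233, 5, 139, 175, 252, 178, 204, 73, 33]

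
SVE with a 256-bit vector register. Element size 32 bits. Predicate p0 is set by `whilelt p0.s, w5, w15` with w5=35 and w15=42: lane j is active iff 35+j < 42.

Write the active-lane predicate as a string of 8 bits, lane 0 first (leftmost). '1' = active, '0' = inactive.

256-bit reg / 32-bit elem → 8 lanes
p0[j] = (35+j < 42); true for j=0..6 → 7 lanes set
bits (lane 0 leftmost): 11111110

predicate = 11111110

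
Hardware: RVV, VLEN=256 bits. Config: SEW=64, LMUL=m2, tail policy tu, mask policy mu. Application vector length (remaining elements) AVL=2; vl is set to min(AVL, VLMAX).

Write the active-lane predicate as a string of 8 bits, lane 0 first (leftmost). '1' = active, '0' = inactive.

VLMAX = (256 × 2) / 64 = 8 lanes
vl ← min(2, 8) = 2
bits (lane 0 leftmost): 11000000

predicate = 11000000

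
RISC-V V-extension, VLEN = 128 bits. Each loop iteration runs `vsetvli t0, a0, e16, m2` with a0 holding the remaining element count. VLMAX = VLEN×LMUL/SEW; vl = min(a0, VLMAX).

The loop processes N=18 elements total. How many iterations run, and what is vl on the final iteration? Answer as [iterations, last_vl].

[iterations, last_vl] = [2, 2]

lanes per group: 128·2/16 = 16
N=18: ⌈18/16⌉ = 2 iters; last vl = 18 − 1×16 = 2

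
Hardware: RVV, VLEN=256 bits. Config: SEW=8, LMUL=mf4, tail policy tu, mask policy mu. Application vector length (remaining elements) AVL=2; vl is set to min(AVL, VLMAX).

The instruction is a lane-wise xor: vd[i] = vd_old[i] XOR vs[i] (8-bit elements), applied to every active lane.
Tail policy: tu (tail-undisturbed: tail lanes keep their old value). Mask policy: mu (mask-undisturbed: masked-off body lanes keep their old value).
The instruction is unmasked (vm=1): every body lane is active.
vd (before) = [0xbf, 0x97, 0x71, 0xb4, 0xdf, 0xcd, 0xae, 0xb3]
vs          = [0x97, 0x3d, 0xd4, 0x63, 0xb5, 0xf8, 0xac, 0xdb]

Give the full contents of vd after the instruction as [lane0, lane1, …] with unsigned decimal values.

VLMAX = VLEN×LMUL/SEW = 256×1/4/8 = 8
vl ← min(2, 8) = 2
vd[0] xor(0xbf,0x97) -> 0x28
vd[1] xor(0x97,0x3d) -> 0xaa
vd[2] tail/keep -> 0x71
vd[3] tail/keep -> 0xb4
vd[4] tail/keep -> 0xdf
vd[5] tail/keep -> 0xcd
vd[6] tail/keep -> 0xae
vd[7] tail/keep -> 0xb3

vd = [40, 170, 113, 180, 223, 205, 174, 179]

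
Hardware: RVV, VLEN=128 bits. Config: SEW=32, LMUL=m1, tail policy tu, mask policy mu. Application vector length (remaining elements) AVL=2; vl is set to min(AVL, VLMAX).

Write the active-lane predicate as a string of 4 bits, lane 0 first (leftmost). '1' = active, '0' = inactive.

VLMAX = (128 × 1) / 32 = 4 lanes
AVL=2 ≤ VLMAX=4, so vl = 2
bits (lane 0 leftmost): 1100

predicate = 1100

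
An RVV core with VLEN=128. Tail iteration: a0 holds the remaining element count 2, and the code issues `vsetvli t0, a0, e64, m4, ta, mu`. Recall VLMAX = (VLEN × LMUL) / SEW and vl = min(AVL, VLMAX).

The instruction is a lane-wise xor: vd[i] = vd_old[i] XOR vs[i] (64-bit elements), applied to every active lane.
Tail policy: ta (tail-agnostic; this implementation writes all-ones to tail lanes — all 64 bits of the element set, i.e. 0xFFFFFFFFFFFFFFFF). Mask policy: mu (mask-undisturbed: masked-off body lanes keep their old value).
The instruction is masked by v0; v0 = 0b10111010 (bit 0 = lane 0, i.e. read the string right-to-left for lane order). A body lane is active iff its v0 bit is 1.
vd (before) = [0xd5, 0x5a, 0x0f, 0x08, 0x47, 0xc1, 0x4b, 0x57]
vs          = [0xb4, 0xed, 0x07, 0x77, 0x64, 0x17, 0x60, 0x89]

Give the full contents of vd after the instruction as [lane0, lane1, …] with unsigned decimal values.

VLMAX = VLEN×LMUL/SEW = 128×4/64 = 8
AVL=2 ≤ VLMAX=8, so vl = 2
lane  0: mask-off/keep ⇒ 0xd5
lane  1: xor(0x5a,0xed) ⇒ 0xb7
lane  2: tail/ones ⇒ 0xffffffffffffffff
lane  3: tail/ones ⇒ 0xffffffffffffffff
lane  4: tail/ones ⇒ 0xffffffffffffffff
lane  5: tail/ones ⇒ 0xffffffffffffffff
lane  6: tail/ones ⇒ 0xffffffffffffffff
lane  7: tail/ones ⇒ 0xffffffffffffffff

vd = [213, 183, 18446744073709551615, 18446744073709551615, 18446744073709551615, 18446744073709551615, 18446744073709551615, 18446744073709551615]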